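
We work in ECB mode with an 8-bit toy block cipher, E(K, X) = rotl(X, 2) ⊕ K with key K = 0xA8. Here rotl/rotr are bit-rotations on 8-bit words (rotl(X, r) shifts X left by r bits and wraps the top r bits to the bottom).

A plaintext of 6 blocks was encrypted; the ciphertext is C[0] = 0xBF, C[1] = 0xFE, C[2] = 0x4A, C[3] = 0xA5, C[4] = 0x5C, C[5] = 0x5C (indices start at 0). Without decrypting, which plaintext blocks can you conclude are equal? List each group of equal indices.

ECB encrypts each block independently with the same key, so equal ciphertext blocks imply equal plaintext blocks.
C[4] = C[5] = 0x5C, so P[4] = P[5].

P[4] = P[5]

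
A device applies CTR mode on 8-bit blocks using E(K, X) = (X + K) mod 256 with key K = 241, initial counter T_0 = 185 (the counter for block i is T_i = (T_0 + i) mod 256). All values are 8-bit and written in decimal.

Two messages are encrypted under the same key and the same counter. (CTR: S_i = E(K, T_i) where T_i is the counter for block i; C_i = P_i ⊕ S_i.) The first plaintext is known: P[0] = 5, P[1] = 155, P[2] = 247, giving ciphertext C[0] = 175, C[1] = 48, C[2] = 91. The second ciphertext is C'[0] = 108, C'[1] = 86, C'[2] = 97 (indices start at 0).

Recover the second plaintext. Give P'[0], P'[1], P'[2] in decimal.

In CTR with a reused counter, both messages share the same keystream S_i, so C_i ⊕ C'_i = P_i ⊕ P'_i and thus P'_i = P_i ⊕ C_i ⊕ C'_i.
P'[0]: 5 ⊕ 175 ⊕ 108 = 198.
P'[1]: 155 ⊕ 48 ⊕ 86 = 253.
P'[2]: 247 ⊕ 91 ⊕ 97 = 205.

P'[0] = 198, P'[1] = 253, P'[2] = 205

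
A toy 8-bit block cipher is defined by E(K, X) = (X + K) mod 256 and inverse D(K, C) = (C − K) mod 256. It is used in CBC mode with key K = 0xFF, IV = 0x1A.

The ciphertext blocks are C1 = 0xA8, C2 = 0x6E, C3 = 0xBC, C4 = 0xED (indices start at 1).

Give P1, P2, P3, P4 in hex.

CBC decryption: P_i = D(K, C_i) ⊕ C_{i−1}, with C_{0} = IV.
P1: D(K, 0xA8) = 0xA9; 0xA9 ⊕ 0x1A = 0xB3.
P2: D(K, 0x6E) = 0x6F; 0x6F ⊕ 0xA8 = 0xC7.
P3: D(K, 0xBC) = 0xBD; 0xBD ⊕ 0x6E = 0xD3.
P4: D(K, 0xED) = 0xEE; 0xEE ⊕ 0xBC = 0x52.

P1 = 0xB3, P2 = 0xC7, P3 = 0xD3, P4 = 0x52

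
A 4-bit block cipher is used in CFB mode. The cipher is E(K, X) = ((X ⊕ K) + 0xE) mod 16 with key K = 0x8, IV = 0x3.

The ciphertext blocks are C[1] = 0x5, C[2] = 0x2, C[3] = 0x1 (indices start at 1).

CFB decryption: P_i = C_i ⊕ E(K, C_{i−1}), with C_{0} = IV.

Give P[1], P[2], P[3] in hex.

P[1] = 0xC, P[2] = 0x9, P[3] = 0x9

P[1]: E(K, 0x3) = 0x9; 0x5 ⊕ 0x9 = 0xC.
P[2]: E(K, 0x5) = 0xB; 0x2 ⊕ 0xB = 0x9.
P[3]: E(K, 0x2) = 0x8; 0x1 ⊕ 0x8 = 0x9.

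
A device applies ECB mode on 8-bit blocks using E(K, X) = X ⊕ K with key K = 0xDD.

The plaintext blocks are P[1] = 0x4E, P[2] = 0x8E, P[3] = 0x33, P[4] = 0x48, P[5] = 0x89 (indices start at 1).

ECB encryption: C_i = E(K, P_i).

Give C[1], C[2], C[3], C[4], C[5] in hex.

C[1]: E(K, 0x4E) = 0x93.
C[2]: E(K, 0x8E) = 0x53.
C[3]: E(K, 0x33) = 0xEE.
C[4]: E(K, 0x48) = 0x95.
C[5]: E(K, 0x89) = 0x54.

C[1] = 0x93, C[2] = 0x53, C[3] = 0xEE, C[4] = 0x95, C[5] = 0x54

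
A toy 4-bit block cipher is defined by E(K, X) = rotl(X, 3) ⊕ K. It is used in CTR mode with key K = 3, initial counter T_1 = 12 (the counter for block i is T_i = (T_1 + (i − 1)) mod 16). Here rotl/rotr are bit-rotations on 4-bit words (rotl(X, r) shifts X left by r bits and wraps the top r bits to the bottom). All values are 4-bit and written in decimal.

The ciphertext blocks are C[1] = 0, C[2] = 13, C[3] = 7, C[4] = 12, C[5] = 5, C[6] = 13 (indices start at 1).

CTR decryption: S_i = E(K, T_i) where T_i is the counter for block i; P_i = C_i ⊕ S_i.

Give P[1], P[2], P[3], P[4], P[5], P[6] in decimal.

P[1] = 5, P[2] = 0, P[3] = 3, P[4] = 0, P[5] = 6, P[6] = 6

P[1]: T = 12, S = E(K, T) = 5; 0 ⊕ 5 = 5.
P[2]: T = 13, S = E(K, T) = 13; 13 ⊕ 13 = 0.
P[3]: T = 14, S = E(K, T) = 4; 7 ⊕ 4 = 3.
P[4]: T = 15, S = E(K, T) = 12; 12 ⊕ 12 = 0.
P[5]: T = 0, S = E(K, T) = 3; 5 ⊕ 3 = 6.
P[6]: T = 1, S = E(K, T) = 11; 13 ⊕ 11 = 6.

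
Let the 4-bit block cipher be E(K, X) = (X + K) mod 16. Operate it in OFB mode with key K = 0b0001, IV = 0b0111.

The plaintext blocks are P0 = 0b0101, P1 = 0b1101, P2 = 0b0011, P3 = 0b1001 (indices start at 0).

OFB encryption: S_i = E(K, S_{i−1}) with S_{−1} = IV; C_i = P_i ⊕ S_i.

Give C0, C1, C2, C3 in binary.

C0: S = E(K, 0b0111) = 0b1000; 0b0101 ⊕ 0b1000 = 0b1101.
C1: S = E(K, 0b1000) = 0b1001; 0b1101 ⊕ 0b1001 = 0b0100.
C2: S = E(K, 0b1001) = 0b1010; 0b0011 ⊕ 0b1010 = 0b1001.
C3: S = E(K, 0b1010) = 0b1011; 0b1001 ⊕ 0b1011 = 0b0010.

C0 = 0b1101, C1 = 0b0100, C2 = 0b1001, C3 = 0b0010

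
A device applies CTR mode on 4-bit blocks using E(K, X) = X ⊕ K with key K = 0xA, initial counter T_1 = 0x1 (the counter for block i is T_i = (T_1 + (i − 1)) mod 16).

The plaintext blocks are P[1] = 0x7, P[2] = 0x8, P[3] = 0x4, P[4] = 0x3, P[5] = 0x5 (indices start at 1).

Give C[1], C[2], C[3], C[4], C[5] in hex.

CTR encryption: S_i = E(K, T_i) where T_i is the counter for block i; C_i = P_i ⊕ S_i.
C[1]: T = 0x1, S = E(K, T) = 0xB; 0x7 ⊕ 0xB = 0xC.
C[2]: T = 0x2, S = E(K, T) = 0x8; 0x8 ⊕ 0x8 = 0x0.
C[3]: T = 0x3, S = E(K, T) = 0x9; 0x4 ⊕ 0x9 = 0xD.
C[4]: T = 0x4, S = E(K, T) = 0xE; 0x3 ⊕ 0xE = 0xD.
C[5]: T = 0x5, S = E(K, T) = 0xF; 0x5 ⊕ 0xF = 0xA.

C[1] = 0xC, C[2] = 0x0, C[3] = 0xD, C[4] = 0xD, C[5] = 0xA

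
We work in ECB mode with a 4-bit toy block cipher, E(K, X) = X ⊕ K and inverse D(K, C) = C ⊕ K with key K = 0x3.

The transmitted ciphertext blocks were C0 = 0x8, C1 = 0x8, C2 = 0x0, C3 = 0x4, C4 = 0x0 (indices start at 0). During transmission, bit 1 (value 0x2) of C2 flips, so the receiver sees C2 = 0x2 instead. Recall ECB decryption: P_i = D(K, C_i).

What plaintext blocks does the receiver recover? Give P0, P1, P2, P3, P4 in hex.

Only C2 changed, to 0x2. In ECB, a change in C_i affects only P_i. Decrypting the received ciphertext:
P0: D(K, 0x8) = 0xB.
P1: D(K, 0x8) = 0xB.
P2: D(K, 0x2) = 0x1.
P3: D(K, 0x4) = 0x7.
P4: D(K, 0x0) = 0x3.
Blocks that differ from the original plaintext: P2.

P0 = 0xB, P1 = 0xB, P2 = 0x1, P3 = 0x7, P4 = 0x3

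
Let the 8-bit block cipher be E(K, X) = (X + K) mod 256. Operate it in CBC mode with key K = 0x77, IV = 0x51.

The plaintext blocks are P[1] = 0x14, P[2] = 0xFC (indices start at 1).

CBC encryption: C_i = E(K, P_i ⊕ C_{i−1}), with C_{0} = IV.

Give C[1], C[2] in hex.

C[1] = 0xBC, C[2] = 0xB7

C[1]: P[1] ⊕ 0x51 = 0x45; E(K, 0x45) = 0xBC.
C[2]: P[2] ⊕ 0xBC = 0x40; E(K, 0x40) = 0xB7.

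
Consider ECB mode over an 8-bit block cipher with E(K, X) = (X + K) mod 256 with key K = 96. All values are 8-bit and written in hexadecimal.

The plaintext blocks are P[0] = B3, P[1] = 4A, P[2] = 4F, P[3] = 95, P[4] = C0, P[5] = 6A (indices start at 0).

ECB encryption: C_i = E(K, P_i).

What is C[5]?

C[5]: E(K, 6A) = 00.

C[5] = 00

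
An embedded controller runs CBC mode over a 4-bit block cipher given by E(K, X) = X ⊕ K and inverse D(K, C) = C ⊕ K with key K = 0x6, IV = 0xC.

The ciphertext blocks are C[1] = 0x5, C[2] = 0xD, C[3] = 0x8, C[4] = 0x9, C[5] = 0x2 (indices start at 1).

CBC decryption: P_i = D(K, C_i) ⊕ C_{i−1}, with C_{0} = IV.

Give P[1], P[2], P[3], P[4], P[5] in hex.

P[1]: D(K, 0x5) = 0x3; 0x3 ⊕ 0xC = 0xF.
P[2]: D(K, 0xD) = 0xB; 0xB ⊕ 0x5 = 0xE.
P[3]: D(K, 0x8) = 0xE; 0xE ⊕ 0xD = 0x3.
P[4]: D(K, 0x9) = 0xF; 0xF ⊕ 0x8 = 0x7.
P[5]: D(K, 0x2) = 0x4; 0x4 ⊕ 0x9 = 0xD.

P[1] = 0xF, P[2] = 0xE, P[3] = 0x3, P[4] = 0x7, P[5] = 0xD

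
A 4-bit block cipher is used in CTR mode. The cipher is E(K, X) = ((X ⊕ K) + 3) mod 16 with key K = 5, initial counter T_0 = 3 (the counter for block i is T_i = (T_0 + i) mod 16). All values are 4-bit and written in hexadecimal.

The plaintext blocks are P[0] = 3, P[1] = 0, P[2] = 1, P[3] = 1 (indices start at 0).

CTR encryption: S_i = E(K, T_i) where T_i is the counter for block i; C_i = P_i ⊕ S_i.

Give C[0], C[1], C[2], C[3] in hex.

C[0] = A, C[1] = 4, C[2] = 2, C[3] = 7

C[0]: T = 3, S = E(K, T) = 9; 3 ⊕ 9 = A.
C[1]: T = 4, S = E(K, T) = 4; 0 ⊕ 4 = 4.
C[2]: T = 5, S = E(K, T) = 3; 1 ⊕ 3 = 2.
C[3]: T = 6, S = E(K, T) = 6; 1 ⊕ 6 = 7.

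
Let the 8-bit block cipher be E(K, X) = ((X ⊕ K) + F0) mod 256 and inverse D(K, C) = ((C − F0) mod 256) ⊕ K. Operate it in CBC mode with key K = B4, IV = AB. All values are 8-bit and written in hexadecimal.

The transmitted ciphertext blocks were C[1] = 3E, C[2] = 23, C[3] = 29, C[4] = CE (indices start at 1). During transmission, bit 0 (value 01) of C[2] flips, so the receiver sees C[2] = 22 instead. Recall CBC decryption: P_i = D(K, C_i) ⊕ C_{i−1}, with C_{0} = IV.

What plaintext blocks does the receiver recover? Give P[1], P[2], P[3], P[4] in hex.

P[1] = 51, P[2] = B8, P[3] = AF, P[4] = 43

Only C[2] changed, to 22. In CBC, a change in C_i garbles P_i and flips the same bit in P_{i+1}. Decrypting the received ciphertext:
P[1]: D(K, 3E) = FA; FA ⊕ AB = 51.
P[2]: D(K, 22) = 86; 86 ⊕ 3E = B8.
P[3]: D(K, 29) = 8D; 8D ⊕ 22 = AF.
P[4]: D(K, CE) = 6A; 6A ⊕ 29 = 43.
Blocks that differ from the original plaintext: P[2], P[3].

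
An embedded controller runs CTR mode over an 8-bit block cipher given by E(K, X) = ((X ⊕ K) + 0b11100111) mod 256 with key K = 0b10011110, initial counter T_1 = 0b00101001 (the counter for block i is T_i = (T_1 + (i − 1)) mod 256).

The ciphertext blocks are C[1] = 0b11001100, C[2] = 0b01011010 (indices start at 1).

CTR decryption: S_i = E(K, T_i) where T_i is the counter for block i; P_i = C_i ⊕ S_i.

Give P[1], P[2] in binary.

P[1]: T = 0b00101001, S = E(K, T) = 0b10011110; 0b11001100 ⊕ 0b10011110 = 0b01010010.
P[2]: T = 0b00101010, S = E(K, T) = 0b10011011; 0b01011010 ⊕ 0b10011011 = 0b11000001.

P[1] = 0b01010010, P[2] = 0b11000001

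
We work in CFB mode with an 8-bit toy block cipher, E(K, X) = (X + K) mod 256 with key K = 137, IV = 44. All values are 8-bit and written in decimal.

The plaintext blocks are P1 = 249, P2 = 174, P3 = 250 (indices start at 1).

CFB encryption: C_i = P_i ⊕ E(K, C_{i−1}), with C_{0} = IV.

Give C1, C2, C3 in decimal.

C1 = 76, C2 = 123, C3 = 254

C1: E(K, 44) = 181; 249 ⊕ 181 = 76.
C2: E(K, 76) = 213; 174 ⊕ 213 = 123.
C3: E(K, 123) = 4; 250 ⊕ 4 = 254.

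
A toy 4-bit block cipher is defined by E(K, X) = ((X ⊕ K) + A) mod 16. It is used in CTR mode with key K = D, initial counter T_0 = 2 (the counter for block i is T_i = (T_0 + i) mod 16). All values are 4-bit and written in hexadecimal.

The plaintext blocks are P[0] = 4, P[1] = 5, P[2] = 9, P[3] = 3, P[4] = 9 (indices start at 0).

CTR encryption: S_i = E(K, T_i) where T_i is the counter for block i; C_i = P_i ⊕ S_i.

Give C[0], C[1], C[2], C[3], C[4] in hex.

C[0] = D, C[1] = D, C[2] = A, C[3] = 1, C[4] = C

C[0]: T = 2, S = E(K, T) = 9; 4 ⊕ 9 = D.
C[1]: T = 3, S = E(K, T) = 8; 5 ⊕ 8 = D.
C[2]: T = 4, S = E(K, T) = 3; 9 ⊕ 3 = A.
C[3]: T = 5, S = E(K, T) = 2; 3 ⊕ 2 = 1.
C[4]: T = 6, S = E(K, T) = 5; 9 ⊕ 5 = C.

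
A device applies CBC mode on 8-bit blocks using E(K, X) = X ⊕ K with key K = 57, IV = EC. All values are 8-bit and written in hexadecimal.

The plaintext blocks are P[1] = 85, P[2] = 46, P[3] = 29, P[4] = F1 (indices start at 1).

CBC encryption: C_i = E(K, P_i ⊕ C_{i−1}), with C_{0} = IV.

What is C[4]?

C[4] = F7

C[1]: P[1] ⊕ EC = 69; E(K, 69) = 3E.
C[2]: P[2] ⊕ 3E = 78; E(K, 78) = 2F.
C[3]: P[3] ⊕ 2F = 06; E(K, 06) = 51.
C[4]: P[4] ⊕ 51 = A0; E(K, A0) = F7.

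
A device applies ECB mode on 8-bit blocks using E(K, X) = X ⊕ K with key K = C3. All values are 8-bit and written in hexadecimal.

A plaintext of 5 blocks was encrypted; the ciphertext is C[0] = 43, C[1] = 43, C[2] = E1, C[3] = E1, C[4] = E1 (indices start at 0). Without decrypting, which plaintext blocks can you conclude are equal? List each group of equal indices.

P[0] = P[1]; P[2] = P[3] = P[4]

ECB encrypts each block independently with the same key, so equal ciphertext blocks imply equal plaintext blocks.
C[0] = C[1] = 43, so P[0] = P[1].
C[2] = C[3] = C[4] = E1, so P[2] = P[3] = P[4].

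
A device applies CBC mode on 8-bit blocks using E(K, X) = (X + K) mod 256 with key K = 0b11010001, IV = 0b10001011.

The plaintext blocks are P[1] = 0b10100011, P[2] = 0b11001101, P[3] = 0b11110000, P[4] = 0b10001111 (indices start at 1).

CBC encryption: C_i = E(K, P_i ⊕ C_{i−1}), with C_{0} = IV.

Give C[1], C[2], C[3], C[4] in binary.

C[1] = 0b11111001, C[2] = 0b00000101, C[3] = 0b11000110, C[4] = 0b00011010

C[1]: P[1] ⊕ 0b10001011 = 0b00101000; E(K, 0b00101000) = 0b11111001.
C[2]: P[2] ⊕ 0b11111001 = 0b00110100; E(K, 0b00110100) = 0b00000101.
C[3]: P[3] ⊕ 0b00000101 = 0b11110101; E(K, 0b11110101) = 0b11000110.
C[4]: P[4] ⊕ 0b11000110 = 0b01001001; E(K, 0b01001001) = 0b00011010.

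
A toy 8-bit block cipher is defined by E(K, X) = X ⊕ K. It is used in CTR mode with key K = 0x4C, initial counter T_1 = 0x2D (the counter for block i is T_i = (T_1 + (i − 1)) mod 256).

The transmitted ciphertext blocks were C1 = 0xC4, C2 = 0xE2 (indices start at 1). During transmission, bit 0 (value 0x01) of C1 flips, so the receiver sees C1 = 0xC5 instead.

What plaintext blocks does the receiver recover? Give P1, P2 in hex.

P1 = 0xA4, P2 = 0x80

CTR decryption: S_i = E(K, T_i) where T_i is the counter for block i; P_i = C_i ⊕ S_i.
Only C1 changed, to 0xC5. In CTR, a change in C_i flips the same bit in P_i only; the keystream is unaffected. Decrypting the received ciphertext:
P1: T = 0x2D, S = E(K, T) = 0x61; 0xC5 ⊕ 0x61 = 0xA4.
P2: T = 0x2E, S = E(K, T) = 0x62; 0xE2 ⊕ 0x62 = 0x80.
Blocks that differ from the original plaintext: P1.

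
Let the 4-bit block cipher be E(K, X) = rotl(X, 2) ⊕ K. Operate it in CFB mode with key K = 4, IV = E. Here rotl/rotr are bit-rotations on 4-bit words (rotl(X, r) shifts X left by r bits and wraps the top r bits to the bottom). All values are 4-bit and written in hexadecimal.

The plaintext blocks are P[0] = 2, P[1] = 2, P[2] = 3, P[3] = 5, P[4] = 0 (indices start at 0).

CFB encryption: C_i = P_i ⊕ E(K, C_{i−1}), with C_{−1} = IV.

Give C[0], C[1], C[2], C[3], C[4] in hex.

C[0]: E(K, E) = F; 2 ⊕ F = D.
C[1]: E(K, D) = 3; 2 ⊕ 3 = 1.
C[2]: E(K, 1) = 0; 3 ⊕ 0 = 3.
C[3]: E(K, 3) = 8; 5 ⊕ 8 = D.
C[4]: E(K, D) = 3; 0 ⊕ 3 = 3.

C[0] = D, C[1] = 1, C[2] = 3, C[3] = D, C[4] = 3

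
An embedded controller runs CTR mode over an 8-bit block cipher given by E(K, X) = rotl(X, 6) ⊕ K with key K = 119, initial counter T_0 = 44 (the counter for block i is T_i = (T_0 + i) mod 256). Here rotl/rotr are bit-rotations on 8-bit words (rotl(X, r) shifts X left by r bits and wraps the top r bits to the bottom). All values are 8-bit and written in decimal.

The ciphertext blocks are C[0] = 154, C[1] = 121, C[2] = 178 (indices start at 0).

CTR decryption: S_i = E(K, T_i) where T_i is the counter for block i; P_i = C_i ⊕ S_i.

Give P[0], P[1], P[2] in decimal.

P[0] = 230, P[1] = 69, P[2] = 78

P[0]: T = 44, S = E(K, T) = 124; 154 ⊕ 124 = 230.
P[1]: T = 45, S = E(K, T) = 60; 121 ⊕ 60 = 69.
P[2]: T = 46, S = E(K, T) = 252; 178 ⊕ 252 = 78.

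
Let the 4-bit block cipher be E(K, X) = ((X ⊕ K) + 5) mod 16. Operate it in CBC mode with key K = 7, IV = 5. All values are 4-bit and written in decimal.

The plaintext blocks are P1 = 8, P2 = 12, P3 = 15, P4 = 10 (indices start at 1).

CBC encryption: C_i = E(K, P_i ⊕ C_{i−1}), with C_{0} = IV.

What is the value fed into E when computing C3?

6

C1: P1 ⊕ 5 = 13; E(K, 13) = 15.
C2: P2 ⊕ 15 = 3; E(K, 3) = 9.
C3: P3 ⊕ 9 = 6; E(K, 6) = 6.
So the input to E for block 3 is 6.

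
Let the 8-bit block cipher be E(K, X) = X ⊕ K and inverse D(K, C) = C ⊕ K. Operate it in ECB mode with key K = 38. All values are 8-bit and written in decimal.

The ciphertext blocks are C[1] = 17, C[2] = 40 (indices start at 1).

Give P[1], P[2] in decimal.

ECB decryption: P_i = D(K, C_i).
P[1]: D(K, 17) = 55.
P[2]: D(K, 40) = 14.

P[1] = 55, P[2] = 14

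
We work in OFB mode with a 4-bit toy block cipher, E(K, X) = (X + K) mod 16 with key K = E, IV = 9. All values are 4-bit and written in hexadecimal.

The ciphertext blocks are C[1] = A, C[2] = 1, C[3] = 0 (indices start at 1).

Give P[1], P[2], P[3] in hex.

P[1] = D, P[2] = 4, P[3] = 3

OFB decryption: S_i = E(K, S_{i−1}) with S_{0} = IV; P_i = C_i ⊕ S_i.
P[1]: S = E(K, 9) = 7; A ⊕ 7 = D.
P[2]: S = E(K, 7) = 5; 1 ⊕ 5 = 4.
P[3]: S = E(K, 5) = 3; 0 ⊕ 3 = 3.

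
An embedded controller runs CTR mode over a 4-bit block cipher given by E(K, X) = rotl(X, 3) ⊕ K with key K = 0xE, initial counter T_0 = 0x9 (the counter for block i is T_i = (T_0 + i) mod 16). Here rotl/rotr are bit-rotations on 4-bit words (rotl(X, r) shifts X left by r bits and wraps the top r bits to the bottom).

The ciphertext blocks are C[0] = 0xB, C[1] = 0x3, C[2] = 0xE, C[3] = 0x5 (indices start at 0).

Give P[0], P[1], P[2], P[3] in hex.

P[0] = 0x9, P[1] = 0x8, P[2] = 0xD, P[3] = 0xD

CTR decryption: S_i = E(K, T_i) where T_i is the counter for block i; P_i = C_i ⊕ S_i.
P[0]: T = 0x9, S = E(K, T) = 0x2; 0xB ⊕ 0x2 = 0x9.
P[1]: T = 0xA, S = E(K, T) = 0xB; 0x3 ⊕ 0xB = 0x8.
P[2]: T = 0xB, S = E(K, T) = 0x3; 0xE ⊕ 0x3 = 0xD.
P[3]: T = 0xC, S = E(K, T) = 0x8; 0x5 ⊕ 0x8 = 0xD.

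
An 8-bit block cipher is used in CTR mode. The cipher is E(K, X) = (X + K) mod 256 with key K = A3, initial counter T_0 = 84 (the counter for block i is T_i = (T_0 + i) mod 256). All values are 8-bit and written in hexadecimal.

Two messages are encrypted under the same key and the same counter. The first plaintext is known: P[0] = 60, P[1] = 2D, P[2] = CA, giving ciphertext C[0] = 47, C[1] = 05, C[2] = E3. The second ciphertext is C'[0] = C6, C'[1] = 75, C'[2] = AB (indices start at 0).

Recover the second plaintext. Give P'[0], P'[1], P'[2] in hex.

P'[0] = E1, P'[1] = 5D, P'[2] = 82

In CTR with a reused counter, both messages share the same keystream S_i, so C_i ⊕ C'_i = P_i ⊕ P'_i and thus P'_i = P_i ⊕ C_i ⊕ C'_i.
P'[0]: 60 ⊕ 47 ⊕ C6 = E1.
P'[1]: 2D ⊕ 05 ⊕ 75 = 5D.
P'[2]: CA ⊕ E3 ⊕ AB = 82.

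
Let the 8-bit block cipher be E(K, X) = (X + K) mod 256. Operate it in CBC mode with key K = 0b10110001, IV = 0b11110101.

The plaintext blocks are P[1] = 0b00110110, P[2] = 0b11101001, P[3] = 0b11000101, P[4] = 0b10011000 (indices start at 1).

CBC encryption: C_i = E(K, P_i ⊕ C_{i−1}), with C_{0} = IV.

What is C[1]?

C[1]: P[1] ⊕ 0b11110101 = 0b11000011; E(K, 0b11000011) = 0b01110100.

C[1] = 0b01110100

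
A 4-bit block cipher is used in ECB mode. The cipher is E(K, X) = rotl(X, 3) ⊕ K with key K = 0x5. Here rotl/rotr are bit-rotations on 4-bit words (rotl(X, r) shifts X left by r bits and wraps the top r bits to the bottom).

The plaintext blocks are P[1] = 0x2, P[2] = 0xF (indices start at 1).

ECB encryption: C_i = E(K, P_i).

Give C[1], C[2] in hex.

C[1]: E(K, 0x2) = 0x4.
C[2]: E(K, 0xF) = 0xA.

C[1] = 0x4, C[2] = 0xA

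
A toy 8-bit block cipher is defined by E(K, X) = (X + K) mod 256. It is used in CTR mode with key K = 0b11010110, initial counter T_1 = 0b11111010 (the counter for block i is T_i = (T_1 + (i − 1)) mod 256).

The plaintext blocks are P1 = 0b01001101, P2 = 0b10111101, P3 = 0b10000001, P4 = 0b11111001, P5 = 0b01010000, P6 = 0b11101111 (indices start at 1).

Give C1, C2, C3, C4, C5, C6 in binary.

C1 = 0b10011101, C2 = 0b01101100, C3 = 0b01010011, C4 = 0b00101010, C5 = 0b10000100, C6 = 0b00111010

CTR encryption: S_i = E(K, T_i) where T_i is the counter for block i; C_i = P_i ⊕ S_i.
C1: T = 0b11111010, S = E(K, T) = 0b11010000; 0b01001101 ⊕ 0b11010000 = 0b10011101.
C2: T = 0b11111011, S = E(K, T) = 0b11010001; 0b10111101 ⊕ 0b11010001 = 0b01101100.
C3: T = 0b11111100, S = E(K, T) = 0b11010010; 0b10000001 ⊕ 0b11010010 = 0b01010011.
C4: T = 0b11111101, S = E(K, T) = 0b11010011; 0b11111001 ⊕ 0b11010011 = 0b00101010.
C5: T = 0b11111110, S = E(K, T) = 0b11010100; 0b01010000 ⊕ 0b11010100 = 0b10000100.
C6: T = 0b11111111, S = E(K, T) = 0b11010101; 0b11101111 ⊕ 0b11010101 = 0b00111010.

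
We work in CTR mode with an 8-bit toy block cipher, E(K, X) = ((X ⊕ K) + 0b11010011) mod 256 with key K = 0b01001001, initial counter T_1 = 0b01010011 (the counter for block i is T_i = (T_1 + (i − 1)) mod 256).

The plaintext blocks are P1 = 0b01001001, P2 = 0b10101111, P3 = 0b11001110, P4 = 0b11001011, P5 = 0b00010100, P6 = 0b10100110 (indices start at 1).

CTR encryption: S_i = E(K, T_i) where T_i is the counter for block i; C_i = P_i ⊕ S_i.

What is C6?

C1: T = 0b01010011, S = E(K, T) = 0b11101101; 0b01001001 ⊕ 0b11101101 = 0b10100100.
C2: T = 0b01010100, S = E(K, T) = 0b11110000; 0b10101111 ⊕ 0b11110000 = 0b01011111.
C3: T = 0b01010101, S = E(K, T) = 0b11101111; 0b11001110 ⊕ 0b11101111 = 0b00100001.
C4: T = 0b01010110, S = E(K, T) = 0b11110010; 0b11001011 ⊕ 0b11110010 = 0b00111001.
C5: T = 0b01010111, S = E(K, T) = 0b11110001; 0b00010100 ⊕ 0b11110001 = 0b11100101.
C6: T = 0b01011000, S = E(K, T) = 0b11100100; 0b10100110 ⊕ 0b11100100 = 0b01000010.

C6 = 0b01000010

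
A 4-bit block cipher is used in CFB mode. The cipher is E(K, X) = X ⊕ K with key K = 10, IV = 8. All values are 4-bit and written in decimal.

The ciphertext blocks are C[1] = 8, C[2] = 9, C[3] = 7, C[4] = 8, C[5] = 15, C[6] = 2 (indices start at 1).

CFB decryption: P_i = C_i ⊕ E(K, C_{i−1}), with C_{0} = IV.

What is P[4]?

P[4] = 5

P[4]: E(K, 7) = 13; 8 ⊕ 13 = 5.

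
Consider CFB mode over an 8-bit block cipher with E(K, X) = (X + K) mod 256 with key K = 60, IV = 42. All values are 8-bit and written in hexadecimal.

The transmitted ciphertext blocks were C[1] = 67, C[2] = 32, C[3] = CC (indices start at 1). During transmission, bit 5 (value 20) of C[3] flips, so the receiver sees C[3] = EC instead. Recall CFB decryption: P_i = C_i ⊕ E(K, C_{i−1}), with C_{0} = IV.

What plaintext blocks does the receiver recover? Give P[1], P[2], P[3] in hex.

P[1] = C5, P[2] = F5, P[3] = 7E

Only C[3] changed, to EC. In CFB, a change in C_i flips the same bit in P_i and garbles P_{i+1}. Decrypting the received ciphertext:
P[1]: E(K, 42) = A2; 67 ⊕ A2 = C5.
P[2]: E(K, 67) = C7; 32 ⊕ C7 = F5.
P[3]: E(K, 32) = 92; EC ⊕ 92 = 7E.
Blocks that differ from the original plaintext: P[3].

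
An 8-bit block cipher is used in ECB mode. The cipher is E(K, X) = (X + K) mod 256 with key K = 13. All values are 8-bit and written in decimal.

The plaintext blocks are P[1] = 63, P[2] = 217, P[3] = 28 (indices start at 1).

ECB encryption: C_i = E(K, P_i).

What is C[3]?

C[3] = 41

C[3]: E(K, 28) = 41.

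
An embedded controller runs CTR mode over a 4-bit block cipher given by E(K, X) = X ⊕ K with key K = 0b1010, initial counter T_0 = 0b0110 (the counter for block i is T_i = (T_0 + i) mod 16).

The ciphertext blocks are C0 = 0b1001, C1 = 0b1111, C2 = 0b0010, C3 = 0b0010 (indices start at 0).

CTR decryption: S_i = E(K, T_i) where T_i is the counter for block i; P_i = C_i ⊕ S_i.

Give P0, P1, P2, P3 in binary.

P0: T = 0b0110, S = E(K, T) = 0b1100; 0b1001 ⊕ 0b1100 = 0b0101.
P1: T = 0b0111, S = E(K, T) = 0b1101; 0b1111 ⊕ 0b1101 = 0b0010.
P2: T = 0b1000, S = E(K, T) = 0b0010; 0b0010 ⊕ 0b0010 = 0b0000.
P3: T = 0b1001, S = E(K, T) = 0b0011; 0b0010 ⊕ 0b0011 = 0b0001.

P0 = 0b0101, P1 = 0b0010, P2 = 0b0000, P3 = 0b0001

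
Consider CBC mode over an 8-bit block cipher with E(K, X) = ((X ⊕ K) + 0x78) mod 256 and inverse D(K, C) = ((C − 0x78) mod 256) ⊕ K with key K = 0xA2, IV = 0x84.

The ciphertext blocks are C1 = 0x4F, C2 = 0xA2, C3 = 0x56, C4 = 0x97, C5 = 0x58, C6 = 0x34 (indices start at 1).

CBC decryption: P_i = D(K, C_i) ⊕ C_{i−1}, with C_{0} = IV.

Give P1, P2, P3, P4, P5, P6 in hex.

P1: D(K, 0x4F) = 0x75; 0x75 ⊕ 0x84 = 0xF1.
P2: D(K, 0xA2) = 0x88; 0x88 ⊕ 0x4F = 0xC7.
P3: D(K, 0x56) = 0x7C; 0x7C ⊕ 0xA2 = 0xDE.
P4: D(K, 0x97) = 0xBD; 0xBD ⊕ 0x56 = 0xEB.
P5: D(K, 0x58) = 0x42; 0x42 ⊕ 0x97 = 0xD5.
P6: D(K, 0x34) = 0x1E; 0x1E ⊕ 0x58 = 0x46.

P1 = 0xF1, P2 = 0xC7, P3 = 0xDE, P4 = 0xEB, P5 = 0xD5, P6 = 0x46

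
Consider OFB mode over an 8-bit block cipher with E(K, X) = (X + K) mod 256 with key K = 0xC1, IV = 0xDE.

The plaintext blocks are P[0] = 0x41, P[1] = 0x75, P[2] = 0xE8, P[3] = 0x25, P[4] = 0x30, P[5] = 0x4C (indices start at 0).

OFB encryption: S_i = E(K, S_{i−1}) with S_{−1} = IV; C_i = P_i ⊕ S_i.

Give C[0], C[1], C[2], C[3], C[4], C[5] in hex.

C[0]: S = E(K, 0xDE) = 0x9F; 0x41 ⊕ 0x9F = 0xDE.
C[1]: S = E(K, 0x9F) = 0x60; 0x75 ⊕ 0x60 = 0x15.
C[2]: S = E(K, 0x60) = 0x21; 0xE8 ⊕ 0x21 = 0xC9.
C[3]: S = E(K, 0x21) = 0xE2; 0x25 ⊕ 0xE2 = 0xC7.
C[4]: S = E(K, 0xE2) = 0xA3; 0x30 ⊕ 0xA3 = 0x93.
C[5]: S = E(K, 0xA3) = 0x64; 0x4C ⊕ 0x64 = 0x28.

C[0] = 0xDE, C[1] = 0x15, C[2] = 0xC9, C[3] = 0xC7, C[4] = 0x93, C[5] = 0x28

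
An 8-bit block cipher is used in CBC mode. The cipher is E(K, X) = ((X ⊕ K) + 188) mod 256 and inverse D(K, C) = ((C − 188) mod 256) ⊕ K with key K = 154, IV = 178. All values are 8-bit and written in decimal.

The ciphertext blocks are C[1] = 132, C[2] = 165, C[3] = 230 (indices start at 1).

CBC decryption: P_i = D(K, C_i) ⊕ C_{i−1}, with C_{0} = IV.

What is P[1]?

P[1]: D(K, 132) = 82; 82 ⊕ 178 = 224.

P[1] = 224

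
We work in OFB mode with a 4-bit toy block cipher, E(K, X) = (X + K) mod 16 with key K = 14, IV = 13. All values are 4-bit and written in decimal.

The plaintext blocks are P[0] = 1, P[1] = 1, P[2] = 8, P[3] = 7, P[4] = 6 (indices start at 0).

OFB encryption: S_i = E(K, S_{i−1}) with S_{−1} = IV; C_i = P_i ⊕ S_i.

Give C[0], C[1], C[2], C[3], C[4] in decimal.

C[0]: S = E(K, 13) = 11; 1 ⊕ 11 = 10.
C[1]: S = E(K, 11) = 9; 1 ⊕ 9 = 8.
C[2]: S = E(K, 9) = 7; 8 ⊕ 7 = 15.
C[3]: S = E(K, 7) = 5; 7 ⊕ 5 = 2.
C[4]: S = E(K, 5) = 3; 6 ⊕ 3 = 5.

C[0] = 10, C[1] = 8, C[2] = 15, C[3] = 2, C[4] = 5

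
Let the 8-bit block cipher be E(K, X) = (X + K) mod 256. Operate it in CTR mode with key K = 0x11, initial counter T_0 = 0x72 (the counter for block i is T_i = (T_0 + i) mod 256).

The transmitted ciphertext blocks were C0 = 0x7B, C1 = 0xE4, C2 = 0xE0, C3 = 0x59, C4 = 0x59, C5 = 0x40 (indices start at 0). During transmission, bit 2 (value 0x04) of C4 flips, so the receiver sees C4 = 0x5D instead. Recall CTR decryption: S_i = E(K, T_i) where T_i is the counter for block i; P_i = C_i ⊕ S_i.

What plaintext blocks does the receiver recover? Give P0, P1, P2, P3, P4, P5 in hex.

Only C4 changed, to 0x5D. In CTR, a change in C_i flips the same bit in P_i only; the keystream is unaffected. Decrypting the received ciphertext:
P0: T = 0x72, S = E(K, T) = 0x83; 0x7B ⊕ 0x83 = 0xF8.
P1: T = 0x73, S = E(K, T) = 0x84; 0xE4 ⊕ 0x84 = 0x60.
P2: T = 0x74, S = E(K, T) = 0x85; 0xE0 ⊕ 0x85 = 0x65.
P3: T = 0x75, S = E(K, T) = 0x86; 0x59 ⊕ 0x86 = 0xDF.
P4: T = 0x76, S = E(K, T) = 0x87; 0x5D ⊕ 0x87 = 0xDA.
P5: T = 0x77, S = E(K, T) = 0x88; 0x40 ⊕ 0x88 = 0xC8.
Blocks that differ from the original plaintext: P4.

P0 = 0xF8, P1 = 0x60, P2 = 0x65, P3 = 0xDF, P4 = 0xDA, P5 = 0xC8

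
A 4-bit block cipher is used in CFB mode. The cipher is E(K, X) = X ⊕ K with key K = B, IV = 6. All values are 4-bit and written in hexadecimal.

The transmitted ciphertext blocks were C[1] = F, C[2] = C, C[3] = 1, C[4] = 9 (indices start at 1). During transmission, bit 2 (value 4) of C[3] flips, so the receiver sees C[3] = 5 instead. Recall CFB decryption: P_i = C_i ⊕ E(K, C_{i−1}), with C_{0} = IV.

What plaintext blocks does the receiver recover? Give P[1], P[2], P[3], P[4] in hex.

P[1] = 2, P[2] = 8, P[3] = 2, P[4] = 7

Only C[3] changed, to 5. In CFB, a change in C_i flips the same bit in P_i and garbles P_{i+1}. Decrypting the received ciphertext:
P[1]: E(K, 6) = D; F ⊕ D = 2.
P[2]: E(K, F) = 4; C ⊕ 4 = 8.
P[3]: E(K, C) = 7; 5 ⊕ 7 = 2.
P[4]: E(K, 5) = E; 9 ⊕ E = 7.
Blocks that differ from the original plaintext: P[3], P[4].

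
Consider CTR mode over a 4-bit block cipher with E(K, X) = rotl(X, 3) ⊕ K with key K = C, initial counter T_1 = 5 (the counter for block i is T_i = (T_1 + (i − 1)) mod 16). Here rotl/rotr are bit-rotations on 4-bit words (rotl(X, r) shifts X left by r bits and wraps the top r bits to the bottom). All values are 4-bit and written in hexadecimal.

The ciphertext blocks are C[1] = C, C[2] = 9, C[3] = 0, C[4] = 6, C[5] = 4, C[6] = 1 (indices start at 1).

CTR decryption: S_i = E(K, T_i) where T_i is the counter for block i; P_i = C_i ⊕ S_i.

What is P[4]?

P[4]: T = 8, S = E(K, T) = 8; 6 ⊕ 8 = E.

P[4] = E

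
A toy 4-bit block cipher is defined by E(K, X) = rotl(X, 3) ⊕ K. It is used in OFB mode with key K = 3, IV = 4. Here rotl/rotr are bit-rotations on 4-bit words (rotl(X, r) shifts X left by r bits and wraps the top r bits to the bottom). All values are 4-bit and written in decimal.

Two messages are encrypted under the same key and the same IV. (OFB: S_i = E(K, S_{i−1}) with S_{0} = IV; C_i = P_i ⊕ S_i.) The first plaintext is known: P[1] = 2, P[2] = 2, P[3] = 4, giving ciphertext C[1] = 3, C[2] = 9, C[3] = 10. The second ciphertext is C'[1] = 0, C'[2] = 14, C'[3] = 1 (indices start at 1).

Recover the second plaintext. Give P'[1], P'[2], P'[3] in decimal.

In OFB with a reused IV, both messages share the same keystream S_i, so C_i ⊕ C'_i = P_i ⊕ P'_i and thus P'_i = P_i ⊕ C_i ⊕ C'_i.
P'[1]: 2 ⊕ 3 ⊕ 0 = 1.
P'[2]: 2 ⊕ 9 ⊕ 14 = 5.
P'[3]: 4 ⊕ 10 ⊕ 1 = 15.

P'[1] = 1, P'[2] = 5, P'[3] = 15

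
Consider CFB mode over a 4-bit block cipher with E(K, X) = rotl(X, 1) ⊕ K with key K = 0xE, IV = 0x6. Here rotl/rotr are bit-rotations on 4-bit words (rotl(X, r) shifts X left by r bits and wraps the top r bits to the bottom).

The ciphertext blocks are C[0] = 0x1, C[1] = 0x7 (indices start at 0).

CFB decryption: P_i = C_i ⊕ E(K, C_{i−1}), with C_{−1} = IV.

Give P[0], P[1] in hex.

P[0] = 0x3, P[1] = 0xB

P[0]: E(K, 0x6) = 0x2; 0x1 ⊕ 0x2 = 0x3.
P[1]: E(K, 0x1) = 0xC; 0x7 ⊕ 0xC = 0xB.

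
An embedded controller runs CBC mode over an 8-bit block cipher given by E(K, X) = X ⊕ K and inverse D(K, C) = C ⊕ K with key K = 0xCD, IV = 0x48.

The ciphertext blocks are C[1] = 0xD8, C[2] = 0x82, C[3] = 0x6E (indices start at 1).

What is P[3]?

P[3] = 0x21

CBC decryption: P_i = D(K, C_i) ⊕ C_{i−1}, with C_{0} = IV.
P[3]: D(K, 0x6E) = 0xA3; 0xA3 ⊕ 0x82 = 0x21.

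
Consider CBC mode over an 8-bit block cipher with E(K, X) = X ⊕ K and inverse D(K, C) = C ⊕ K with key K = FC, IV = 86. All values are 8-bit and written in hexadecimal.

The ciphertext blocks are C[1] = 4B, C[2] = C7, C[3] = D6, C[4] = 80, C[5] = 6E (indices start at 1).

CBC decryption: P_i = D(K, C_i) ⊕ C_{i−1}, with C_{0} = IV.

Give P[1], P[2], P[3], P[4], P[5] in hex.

P[1]: D(K, 4B) = B7; B7 ⊕ 86 = 31.
P[2]: D(K, C7) = 3B; 3B ⊕ 4B = 70.
P[3]: D(K, D6) = 2A; 2A ⊕ C7 = ED.
P[4]: D(K, 80) = 7C; 7C ⊕ D6 = AA.
P[5]: D(K, 6E) = 92; 92 ⊕ 80 = 12.

P[1] = 31, P[2] = 70, P[3] = ED, P[4] = AA, P[5] = 12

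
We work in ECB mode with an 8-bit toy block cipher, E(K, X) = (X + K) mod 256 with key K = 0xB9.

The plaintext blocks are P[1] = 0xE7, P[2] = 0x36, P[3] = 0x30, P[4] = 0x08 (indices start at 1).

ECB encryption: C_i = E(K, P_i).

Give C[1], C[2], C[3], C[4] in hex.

C[1] = 0xA0, C[2] = 0xEF, C[3] = 0xE9, C[4] = 0xC1

C[1]: E(K, 0xE7) = 0xA0.
C[2]: E(K, 0x36) = 0xEF.
C[3]: E(K, 0x30) = 0xE9.
C[4]: E(K, 0x08) = 0xC1.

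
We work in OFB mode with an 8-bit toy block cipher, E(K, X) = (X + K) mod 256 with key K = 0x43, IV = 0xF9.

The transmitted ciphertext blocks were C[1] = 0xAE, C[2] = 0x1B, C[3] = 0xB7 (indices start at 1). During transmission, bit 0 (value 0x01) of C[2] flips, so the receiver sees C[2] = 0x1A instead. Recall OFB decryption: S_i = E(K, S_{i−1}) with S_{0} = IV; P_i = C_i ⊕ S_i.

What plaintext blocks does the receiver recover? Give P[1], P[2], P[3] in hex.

Only C[2] changed, to 0x1A. In OFB, a change in C_i flips the same bit in P_i only; the keystream is unaffected. Decrypting the received ciphertext:
P[1]: S = E(K, 0xF9) = 0x3C; 0xAE ⊕ 0x3C = 0x92.
P[2]: S = E(K, 0x3C) = 0x7F; 0x1A ⊕ 0x7F = 0x65.
P[3]: S = E(K, 0x7F) = 0xC2; 0xB7 ⊕ 0xC2 = 0x75.
Blocks that differ from the original plaintext: P[2].

P[1] = 0x92, P[2] = 0x65, P[3] = 0x75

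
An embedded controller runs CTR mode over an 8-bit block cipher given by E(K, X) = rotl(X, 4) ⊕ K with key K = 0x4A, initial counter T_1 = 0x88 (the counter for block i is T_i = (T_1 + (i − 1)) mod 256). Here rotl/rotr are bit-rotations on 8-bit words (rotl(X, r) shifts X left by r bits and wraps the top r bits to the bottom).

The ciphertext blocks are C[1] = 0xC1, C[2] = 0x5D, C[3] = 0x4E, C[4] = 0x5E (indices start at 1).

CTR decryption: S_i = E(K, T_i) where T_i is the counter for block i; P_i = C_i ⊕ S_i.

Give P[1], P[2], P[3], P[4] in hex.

P[1]: T = 0x88, S = E(K, T) = 0xC2; 0xC1 ⊕ 0xC2 = 0x03.
P[2]: T = 0x89, S = E(K, T) = 0xD2; 0x5D ⊕ 0xD2 = 0x8F.
P[3]: T = 0x8A, S = E(K, T) = 0xE2; 0x4E ⊕ 0xE2 = 0xAC.
P[4]: T = 0x8B, S = E(K, T) = 0xF2; 0x5E ⊕ 0xF2 = 0xAC.

P[1] = 0x03, P[2] = 0x8F, P[3] = 0xAC, P[4] = 0xAC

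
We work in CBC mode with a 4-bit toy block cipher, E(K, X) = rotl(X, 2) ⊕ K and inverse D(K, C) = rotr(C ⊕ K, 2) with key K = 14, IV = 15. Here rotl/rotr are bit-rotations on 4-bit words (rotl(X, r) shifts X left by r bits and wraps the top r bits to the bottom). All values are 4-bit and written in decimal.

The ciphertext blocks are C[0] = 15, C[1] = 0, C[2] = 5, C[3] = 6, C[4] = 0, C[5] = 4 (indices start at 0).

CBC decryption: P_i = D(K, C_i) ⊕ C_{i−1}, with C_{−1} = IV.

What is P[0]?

P[0] = 11

P[0]: D(K, 15) = 4; 4 ⊕ 15 = 11.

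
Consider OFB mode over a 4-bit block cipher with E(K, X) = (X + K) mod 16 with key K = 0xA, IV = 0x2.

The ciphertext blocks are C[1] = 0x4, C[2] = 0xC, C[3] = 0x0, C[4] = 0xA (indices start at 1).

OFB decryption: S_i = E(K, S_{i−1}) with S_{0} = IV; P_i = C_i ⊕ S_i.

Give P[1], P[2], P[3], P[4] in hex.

P[1] = 0x8, P[2] = 0xA, P[3] = 0x0, P[4] = 0x0

P[1]: S = E(K, 0x2) = 0xC; 0x4 ⊕ 0xC = 0x8.
P[2]: S = E(K, 0xC) = 0x6; 0xC ⊕ 0x6 = 0xA.
P[3]: S = E(K, 0x6) = 0x0; 0x0 ⊕ 0x0 = 0x0.
P[4]: S = E(K, 0x0) = 0xA; 0xA ⊕ 0xA = 0x0.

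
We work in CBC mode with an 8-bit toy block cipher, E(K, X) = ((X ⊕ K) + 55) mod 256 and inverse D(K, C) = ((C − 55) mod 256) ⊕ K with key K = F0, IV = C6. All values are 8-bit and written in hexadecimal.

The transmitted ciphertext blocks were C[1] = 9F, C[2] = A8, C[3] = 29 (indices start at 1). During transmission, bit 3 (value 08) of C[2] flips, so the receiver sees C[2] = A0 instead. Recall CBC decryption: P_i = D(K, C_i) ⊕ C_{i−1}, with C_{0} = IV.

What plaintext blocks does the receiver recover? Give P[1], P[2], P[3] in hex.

P[1] = 7C, P[2] = 24, P[3] = 84

Only C[2] changed, to A0. In CBC, a change in C_i garbles P_i and flips the same bit in P_{i+1}. Decrypting the received ciphertext:
P[1]: D(K, 9F) = BA; BA ⊕ C6 = 7C.
P[2]: D(K, A0) = BB; BB ⊕ 9F = 24.
P[3]: D(K, 29) = 24; 24 ⊕ A0 = 84.
Blocks that differ from the original plaintext: P[2], P[3].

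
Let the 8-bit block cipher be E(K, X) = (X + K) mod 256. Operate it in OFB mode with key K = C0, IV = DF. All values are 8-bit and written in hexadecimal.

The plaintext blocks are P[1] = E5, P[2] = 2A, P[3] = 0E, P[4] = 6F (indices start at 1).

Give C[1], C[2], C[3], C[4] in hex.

OFB encryption: S_i = E(K, S_{i−1}) with S_{0} = IV; C_i = P_i ⊕ S_i.
C[1]: S = E(K, DF) = 9F; E5 ⊕ 9F = 7A.
C[2]: S = E(K, 9F) = 5F; 2A ⊕ 5F = 75.
C[3]: S = E(K, 5F) = 1F; 0E ⊕ 1F = 11.
C[4]: S = E(K, 1F) = DF; 6F ⊕ DF = B0.

C[1] = 7A, C[2] = 75, C[3] = 11, C[4] = B0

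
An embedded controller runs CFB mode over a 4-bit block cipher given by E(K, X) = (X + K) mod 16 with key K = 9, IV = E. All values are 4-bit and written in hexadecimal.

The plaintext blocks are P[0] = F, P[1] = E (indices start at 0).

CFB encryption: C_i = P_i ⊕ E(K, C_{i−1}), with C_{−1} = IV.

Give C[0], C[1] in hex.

C[0] = 8, C[1] = F

C[0]: E(K, E) = 7; F ⊕ 7 = 8.
C[1]: E(K, 8) = 1; E ⊕ 1 = F.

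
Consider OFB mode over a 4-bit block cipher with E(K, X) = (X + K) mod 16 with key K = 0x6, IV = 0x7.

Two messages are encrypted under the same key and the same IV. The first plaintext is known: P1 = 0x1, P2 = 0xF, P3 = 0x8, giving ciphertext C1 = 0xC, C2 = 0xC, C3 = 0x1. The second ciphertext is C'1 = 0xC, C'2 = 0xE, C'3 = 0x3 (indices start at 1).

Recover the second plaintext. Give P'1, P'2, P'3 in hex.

In OFB with a reused IV, both messages share the same keystream S_i, so C_i ⊕ C'_i = P_i ⊕ P'_i and thus P'_i = P_i ⊕ C_i ⊕ C'_i.
P'1: 0x1 ⊕ 0xC ⊕ 0xC = 0x1.
P'2: 0xF ⊕ 0xC ⊕ 0xE = 0xD.
P'3: 0x8 ⊕ 0x1 ⊕ 0x3 = 0xA.

P'1 = 0x1, P'2 = 0xD, P'3 = 0xA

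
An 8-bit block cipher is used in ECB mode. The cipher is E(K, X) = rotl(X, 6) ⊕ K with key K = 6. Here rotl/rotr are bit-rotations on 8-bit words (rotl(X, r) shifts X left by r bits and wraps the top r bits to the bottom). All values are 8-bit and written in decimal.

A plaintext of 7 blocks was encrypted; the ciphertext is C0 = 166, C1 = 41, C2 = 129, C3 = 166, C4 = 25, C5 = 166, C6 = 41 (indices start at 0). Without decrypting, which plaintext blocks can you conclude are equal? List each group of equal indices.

ECB encrypts each block independently with the same key, so equal ciphertext blocks imply equal plaintext blocks.
C0 = C3 = C5 = 166, so P0 = P3 = P5.
C1 = C6 = 41, so P1 = P6.

P0 = P3 = P5; P1 = P6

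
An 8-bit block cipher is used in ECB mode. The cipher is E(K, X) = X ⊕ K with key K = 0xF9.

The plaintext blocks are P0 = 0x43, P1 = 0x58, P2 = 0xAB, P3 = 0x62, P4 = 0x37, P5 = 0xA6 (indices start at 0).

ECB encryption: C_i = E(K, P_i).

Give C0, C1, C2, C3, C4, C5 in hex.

C0: E(K, 0x43) = 0xBA.
C1: E(K, 0x58) = 0xA1.
C2: E(K, 0xAB) = 0x52.
C3: E(K, 0x62) = 0x9B.
C4: E(K, 0x37) = 0xCE.
C5: E(K, 0xA6) = 0x5F.

C0 = 0xBA, C1 = 0xA1, C2 = 0x52, C3 = 0x9B, C4 = 0xCE, C5 = 0x5F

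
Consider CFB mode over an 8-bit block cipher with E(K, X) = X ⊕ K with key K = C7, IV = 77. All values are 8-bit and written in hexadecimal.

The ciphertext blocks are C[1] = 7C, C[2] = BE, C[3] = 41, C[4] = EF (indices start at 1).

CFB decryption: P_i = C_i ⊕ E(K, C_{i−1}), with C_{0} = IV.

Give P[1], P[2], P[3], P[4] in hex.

P[1]: E(K, 77) = B0; 7C ⊕ B0 = CC.
P[2]: E(K, 7C) = BB; BE ⊕ BB = 05.
P[3]: E(K, BE) = 79; 41 ⊕ 79 = 38.
P[4]: E(K, 41) = 86; EF ⊕ 86 = 69.

P[1] = CC, P[2] = 05, P[3] = 38, P[4] = 69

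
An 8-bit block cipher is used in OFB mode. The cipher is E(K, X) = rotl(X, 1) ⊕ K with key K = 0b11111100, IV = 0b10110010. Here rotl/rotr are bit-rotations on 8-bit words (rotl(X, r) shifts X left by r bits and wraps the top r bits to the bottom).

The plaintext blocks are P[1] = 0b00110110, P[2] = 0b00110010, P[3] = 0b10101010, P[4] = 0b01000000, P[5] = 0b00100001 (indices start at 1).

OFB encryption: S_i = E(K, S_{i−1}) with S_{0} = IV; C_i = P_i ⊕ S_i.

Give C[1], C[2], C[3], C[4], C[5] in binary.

C[1]: S = E(K, 0b10110010) = 0b10011001; 0b00110110 ⊕ 0b10011001 = 0b10101111.
C[2]: S = E(K, 0b10011001) = 0b11001111; 0b00110010 ⊕ 0b11001111 = 0b11111101.
C[3]: S = E(K, 0b11001111) = 0b01100011; 0b10101010 ⊕ 0b01100011 = 0b11001001.
C[4]: S = E(K, 0b01100011) = 0b00111010; 0b01000000 ⊕ 0b00111010 = 0b01111010.
C[5]: S = E(K, 0b00111010) = 0b10001000; 0b00100001 ⊕ 0b10001000 = 0b10101001.

C[1] = 0b10101111, C[2] = 0b11111101, C[3] = 0b11001001, C[4] = 0b01111010, C[5] = 0b10101001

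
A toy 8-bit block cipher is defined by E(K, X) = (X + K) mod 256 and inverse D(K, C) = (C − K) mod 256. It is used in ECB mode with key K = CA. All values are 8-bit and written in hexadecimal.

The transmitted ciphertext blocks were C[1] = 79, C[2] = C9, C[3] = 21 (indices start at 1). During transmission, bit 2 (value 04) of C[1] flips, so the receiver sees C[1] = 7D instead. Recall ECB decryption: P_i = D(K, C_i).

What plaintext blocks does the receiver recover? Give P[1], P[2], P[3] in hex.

P[1] = B3, P[2] = FF, P[3] = 57

Only C[1] changed, to 7D. In ECB, a change in C_i affects only P_i. Decrypting the received ciphertext:
P[1]: D(K, 7D) = B3.
P[2]: D(K, C9) = FF.
P[3]: D(K, 21) = 57.
Blocks that differ from the original plaintext: P[1].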